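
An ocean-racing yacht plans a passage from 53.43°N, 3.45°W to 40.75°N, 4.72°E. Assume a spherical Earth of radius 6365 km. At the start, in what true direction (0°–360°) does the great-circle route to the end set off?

153.2°

θ = atan2( sin Δλ·cos φ₂ ,  cos φ₁ sin φ₂ − sin φ₁ cos φ₂ cos Δλ )
  = atan2(+0.1077, -0.2133) = 153.22°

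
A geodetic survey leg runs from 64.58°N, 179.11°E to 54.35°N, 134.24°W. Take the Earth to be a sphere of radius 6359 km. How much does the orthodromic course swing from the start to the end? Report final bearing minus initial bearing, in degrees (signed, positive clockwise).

At departure: θ₁ = atan2(sin Δλ cos φ₂, cos φ₁ sin φ₂ − sin φ₁ cos φ₂ cos Δλ) = 91.70°
At arrival: θ₂ = atan2(sin Δλ cos φ₁, −cos φ₂ sin φ₁ + sin φ₂ cos φ₁ cos Δλ) = 132.59°
Δθ = θ₂ − θ₁ = +40.9°

+40.9°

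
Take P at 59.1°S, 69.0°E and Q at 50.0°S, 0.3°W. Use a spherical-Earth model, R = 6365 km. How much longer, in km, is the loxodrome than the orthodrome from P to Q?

Great circle: cos σ = sin φ₁ sin φ₂ + cos φ₁ cos φ₂ cos Δλ,  σ = 0.6857 rad → d_gc = 4364.3 km
Rhumb line: Δψ = +0.2753, q = Δφ/Δψ = 0.5770, d_rh = R√(Δφ²+q²Δλ²) = 4555.4 km
Excess = 4555.4 − 4364.3 = 191.1 ≈ 191 km

191 km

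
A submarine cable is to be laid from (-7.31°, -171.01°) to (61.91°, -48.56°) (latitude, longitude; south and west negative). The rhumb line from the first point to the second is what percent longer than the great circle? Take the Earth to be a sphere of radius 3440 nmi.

Great circle: σ = 1.9421 rad → d_gc = Rσ = 6680.9 nmi
Rhumb: Δφ = +1.2081, Δλ = +2.1372, Δψ = +1.5136, q = Δφ/Δψ = 0.7982 → d_rh = R√(Δφ²+q²Δλ²) = 7190.7 nmi
Excess = (7190.7 − 6680.9) / 6680.9 = 509.8 / 6680.9 = 7.63% ≈ 7.6%

7.6%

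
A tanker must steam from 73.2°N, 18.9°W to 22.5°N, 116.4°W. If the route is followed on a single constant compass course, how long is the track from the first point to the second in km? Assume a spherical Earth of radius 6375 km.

8501 km

Rhumb course C = atan2(Δλ, Δψ) with Δψ = ln[tan(π/4+φ₂/2)/tan(π/4+φ₁/2)] = -1.5096, Δλ = -1.7017 → C = 228.42°
d = R·|Δφ| / |cos C| = 6375·0.88488 / 0.66362 = 8501 km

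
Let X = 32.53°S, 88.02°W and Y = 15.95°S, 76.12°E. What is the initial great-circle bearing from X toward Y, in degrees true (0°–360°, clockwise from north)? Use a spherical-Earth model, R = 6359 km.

N = sin Δλ·cos φ₂ = +0.2628;  D = cos φ₁ sin φ₂ − sin φ₁ cos φ₂ cos Δλ = -0.7290
initial course = atan2(N, D) = 160.18°

160.2°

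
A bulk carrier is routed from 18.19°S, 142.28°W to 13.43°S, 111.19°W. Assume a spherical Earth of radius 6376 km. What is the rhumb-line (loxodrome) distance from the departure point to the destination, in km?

3370 km

Δψ = ln[tan(π/4+φ₂/2)/tan(π/4+φ₁/2)] = +0.0864;  Δφ = +0.0831 rad,  Δλ = +0.5426 rad
q = Δφ/Δψ = 0.9618
d = R·√(Δφ² + q²Δλ²) = 6376·0.52849 = 3370 km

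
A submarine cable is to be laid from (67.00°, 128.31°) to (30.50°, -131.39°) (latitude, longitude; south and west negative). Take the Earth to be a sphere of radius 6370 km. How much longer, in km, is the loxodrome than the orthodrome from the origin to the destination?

649 km

Great circle: cos σ = sin φ₁ sin φ₂ + cos φ₁ cos φ₂ cos Δλ,  σ = 1.1516 rad → d_gc = 7335.9 km
Rhumb line: Δψ = -1.0329, q = Δφ/Δψ = 0.6167, d_rh = R√(Δφ²+q²Δλ²) = 7985.3 km
Excess = 7985.3 − 7335.9 = 649.4 ≈ 649 km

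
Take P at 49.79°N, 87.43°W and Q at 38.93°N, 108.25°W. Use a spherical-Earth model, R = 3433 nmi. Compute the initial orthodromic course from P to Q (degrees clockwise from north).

241.6°

θ = atan2( sin Δλ·cos φ₂ ,  cos φ₁ sin φ₂ − sin φ₁ cos φ₂ cos Δλ )
  = atan2(-0.2765, -0.1496) = 241.58°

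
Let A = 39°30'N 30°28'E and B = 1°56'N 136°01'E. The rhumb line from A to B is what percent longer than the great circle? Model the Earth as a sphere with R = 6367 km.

Great circle: σ = 1.7572 rad → d_gc = Rσ = 11187.8 km
Rhumb: Δφ = -0.6557, Δλ = +1.8422, Δψ = -0.7178, q = Δφ/Δψ = 0.9134 → d_rh = R√(Δφ²+q²Δλ²) = 11498.3 km
Excess = (11498.3 − 11187.8) / 11187.8 = 310.5 / 11187.8 = 2.78% ≈ 2.8%

2.8%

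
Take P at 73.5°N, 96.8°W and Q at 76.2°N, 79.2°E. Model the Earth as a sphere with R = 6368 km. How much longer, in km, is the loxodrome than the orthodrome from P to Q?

Great circle: cos σ = sin φ₁ sin φ₂ + cos φ₁ cos φ₂ cos Δλ,  σ = 0.5285 rad → d_gc = 3365.5 km
Rhumb line: Δψ = +0.1808, q = Δφ/Δψ = 0.2607, d_rh = R√(Δφ²+q²Δλ²) = 5107.6 km
Excess = 5107.6 − 3365.5 = 1742.1 ≈ 1742 km

1742 km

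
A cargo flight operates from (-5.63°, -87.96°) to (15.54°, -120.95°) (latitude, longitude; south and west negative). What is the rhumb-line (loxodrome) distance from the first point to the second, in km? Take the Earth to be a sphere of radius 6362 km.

4323 km

Δψ = ln[tan(π/4+φ₂/2)/tan(π/4+φ₁/2)] = +0.3730;  Δφ = +0.3695 rad,  Δλ = -0.5758 rad
q = Δφ/Δψ = 0.9905
d = R·√(Δφ² + q²Δλ²) = 6362·0.67954 = 4323 km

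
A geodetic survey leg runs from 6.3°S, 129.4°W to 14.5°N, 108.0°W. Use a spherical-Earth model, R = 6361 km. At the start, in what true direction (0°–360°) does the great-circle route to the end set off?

45.4°

N = sin Δλ·cos φ₂ = +0.3533;  D = cos φ₁ sin φ₂ − sin φ₁ cos φ₂ cos Δλ = +0.3478
initial course = atan2(N, D) = 45.45°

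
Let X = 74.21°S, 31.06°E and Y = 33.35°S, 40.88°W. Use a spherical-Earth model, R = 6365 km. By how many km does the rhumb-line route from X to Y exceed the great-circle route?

276 km

Great circle: cos σ = sin φ₁ sin φ₂ + cos φ₁ cos φ₂ cos Δλ,  σ = 0.9280 rad → d_gc = 5906.4 km
Rhumb line: Δψ = +1.3576, q = Δφ/Δψ = 0.5253, d_rh = R√(Δφ²+q²Δλ²) = 6182.8 km
Excess = 6182.8 − 5906.4 = 276.4 ≈ 276 km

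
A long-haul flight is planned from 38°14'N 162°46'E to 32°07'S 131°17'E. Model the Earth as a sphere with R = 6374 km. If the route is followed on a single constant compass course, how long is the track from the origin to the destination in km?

8481 km

Rhumb course C = atan2(Δλ, Δψ) with Δψ = ln[tan(π/4+φ₂/2)/tan(π/4+φ₁/2)] = -1.3156, Δλ = -0.5495 → C = 202.67°
d = R·|Δφ| / |cos C| = 6374·1.22784 / 0.92275 = 8481 km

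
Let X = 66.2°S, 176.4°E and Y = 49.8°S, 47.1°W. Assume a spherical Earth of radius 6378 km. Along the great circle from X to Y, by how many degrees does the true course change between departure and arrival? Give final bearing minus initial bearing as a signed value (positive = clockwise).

-130.1°

At departure: θ₁ = atan2(sin Δλ cos φ₂, cos φ₁ sin φ₂ − sin φ₁ cos φ₂ cos Δλ) = 148.90°
At arrival: θ₂ = atan2(sin Δλ cos φ₁, −cos φ₂ sin φ₁ + sin φ₂ cos φ₁ cos Δλ) = 18.84°
Δθ = θ₂ − θ₁ = -130.1°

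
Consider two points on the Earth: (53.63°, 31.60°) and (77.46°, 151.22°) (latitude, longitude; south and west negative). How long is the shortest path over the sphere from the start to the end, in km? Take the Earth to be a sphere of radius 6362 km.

Haversine: a = sin²(Δφ/2)+cos φ₁ cos φ₂ sin²(Δλ/2) = 0.13882;  σ = 2·atan2(√a,√(1−a))
σ = 43.750° → d = Rσ = 6362·0.76359 = 4858 km

4858 km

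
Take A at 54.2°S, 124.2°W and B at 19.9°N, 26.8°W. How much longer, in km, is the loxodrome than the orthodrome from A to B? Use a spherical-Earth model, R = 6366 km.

261 km

Great circle: cos σ = sin φ₁ sin φ₂ + cos φ₁ cos φ₂ cos Δλ,  σ = 1.9251 rad → d_gc = 12255.0 km
Rhumb line: Δψ = +1.4847, q = Δφ/Δψ = 0.8711, d_rh = R√(Δφ²+q²Δλ²) = 12516.1 km
Excess = 12516.1 − 12255.0 = 261.1 ≈ 261 km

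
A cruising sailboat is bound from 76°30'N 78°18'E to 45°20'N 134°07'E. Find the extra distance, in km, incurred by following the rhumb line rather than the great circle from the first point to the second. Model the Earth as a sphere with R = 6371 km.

Great circle: cos σ = sin φ₁ sin φ₂ + cos φ₁ cos φ₂ cos Δλ,  σ = 0.6701 rad → d_gc = 4269.2 km
Rhumb line: Δψ = -1.2444, q = Δφ/Δψ = 0.4371, d_rh = R√(Δφ²+q²Δλ²) = 4401.2 km
Excess = 4401.2 − 4269.2 = 132.0 ≈ 132 km

132 km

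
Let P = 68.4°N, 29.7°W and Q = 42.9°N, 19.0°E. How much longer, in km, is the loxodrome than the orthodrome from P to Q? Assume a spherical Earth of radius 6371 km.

85 km

Great circle: cos σ = sin φ₁ sin φ₂ + cos φ₁ cos φ₂ cos Δλ,  σ = 0.6251 rad → d_gc = 3982.6 km
Rhumb line: Δψ = -0.8263, q = Δφ/Δψ = 0.5386, d_rh = R√(Δφ²+q²Δλ²) = 4067.9 km
Excess = 4067.9 − 3982.6 = 85.3 ≈ 85 km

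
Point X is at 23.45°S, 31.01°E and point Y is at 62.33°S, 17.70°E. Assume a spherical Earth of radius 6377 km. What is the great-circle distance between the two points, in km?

Haversine: a = sin²(Δφ/2)+cos φ₁ cos φ₂ sin²(Δλ/2) = 0.11649;  σ = 2·atan2(√a,√(1−a))
σ = 39.913° → d = Rσ = 6377·0.69661 = 4442 km

4442 km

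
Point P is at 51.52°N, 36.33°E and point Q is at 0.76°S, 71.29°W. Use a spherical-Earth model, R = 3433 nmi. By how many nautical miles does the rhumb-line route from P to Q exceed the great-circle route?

268 nmi

Great circle: cos σ = sin φ₁ sin φ₂ + cos φ₁ cos φ₂ cos Δλ,  σ = 1.7708 rad → d_gc = 6079.3 nmi
Rhumb line: Δψ = -1.0659, q = Δφ/Δψ = 0.8561, d_rh = R√(Δφ²+q²Δλ²) = 6346.9 nmi
Excess = 6346.9 − 6079.3 = 267.6 ≈ 268 nmi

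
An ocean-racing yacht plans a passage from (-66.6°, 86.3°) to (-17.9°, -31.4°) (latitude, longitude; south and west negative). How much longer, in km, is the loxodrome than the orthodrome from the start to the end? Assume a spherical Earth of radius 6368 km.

1046 km

Great circle: cos σ = sin φ₁ sin φ₂ + cos φ₁ cos φ₂ cos Δλ,  σ = 1.4642 rad → d_gc = 9324.0 km
Rhumb line: Δψ = +1.2570, q = Δφ/Δψ = 0.6762, d_rh = R√(Δφ²+q²Δλ²) = 10370.4 km
Excess = 10370.4 − 9324.0 = 1046.4 ≈ 1046 km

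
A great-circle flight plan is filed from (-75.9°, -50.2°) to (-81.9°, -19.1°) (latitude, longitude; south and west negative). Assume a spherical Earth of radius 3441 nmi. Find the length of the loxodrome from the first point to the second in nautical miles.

Δψ = ln[tan(π/4+φ₂/2)/tan(π/4+φ₁/2)] = -0.5577;  Δφ = -0.1047 rad,  Δλ = +0.5428 rad
q = Δφ/Δψ = 0.1878
d = R·√(Δφ² + q²Δλ²) = 3441·0.14613 = 503 nmi

503 nmi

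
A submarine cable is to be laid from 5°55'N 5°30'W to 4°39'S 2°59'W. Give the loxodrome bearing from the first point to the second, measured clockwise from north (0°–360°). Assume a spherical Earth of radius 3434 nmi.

166.6°

Meridional parts: M(φ₁)=+0.1034, M(φ₂)=-0.0812 → ΔM = -0.1847;  Δλ = +0.0439 rad
tan C = Δλ / ΔM = -0.2378 → C = 166.62°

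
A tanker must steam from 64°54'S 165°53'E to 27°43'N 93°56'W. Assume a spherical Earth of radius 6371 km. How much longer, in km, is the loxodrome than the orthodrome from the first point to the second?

Great circle: cos σ = sin φ₁ sin φ₂ + cos φ₁ cos φ₂ cos Δλ,  σ = 2.0801 rad → d_gc = 13252.3 km
Rhumb line: Δψ = +2.0061, q = Δφ/Δψ = 0.8058, d_rh = R√(Δφ²+q²Δλ²) = 13661.2 km
Excess = 13661.2 − 13252.3 = 408.9 ≈ 409 km

409 km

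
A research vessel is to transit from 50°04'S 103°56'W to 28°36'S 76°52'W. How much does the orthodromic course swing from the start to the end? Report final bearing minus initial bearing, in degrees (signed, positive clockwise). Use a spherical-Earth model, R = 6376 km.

At departure: θ₁ = atan2(sin Δλ cos φ₂, cos φ₁ sin φ₂ − sin φ₁ cos φ₂ cos Δλ) = 53.82°
At arrival: θ₂ = atan2(sin Δλ cos φ₁, −cos φ₂ sin φ₁ + sin φ₂ cos φ₁ cos Δλ) = 36.16°
Δθ = θ₂ − θ₁ = -17.7°

-17.7°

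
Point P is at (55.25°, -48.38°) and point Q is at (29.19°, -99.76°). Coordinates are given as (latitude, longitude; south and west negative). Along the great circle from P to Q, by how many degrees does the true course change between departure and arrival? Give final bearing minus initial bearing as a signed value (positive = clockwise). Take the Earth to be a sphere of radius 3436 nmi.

Initial bearing θ₁ = atan2(sin Δλ cos φ₂, cos φ₁ sin φ₂ − sin φ₁ cos φ₂ cos Δλ) = 256.03°
Final bearing θ₂ = (initial bearing from the destination back to the start) + 180° = 219.32°
Δθ = θ₂ − θ₁ = -36.7°

-36.7°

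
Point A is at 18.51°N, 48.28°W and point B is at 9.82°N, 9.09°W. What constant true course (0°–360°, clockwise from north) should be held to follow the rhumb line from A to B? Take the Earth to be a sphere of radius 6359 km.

Δψ = ln[tan(π/4+φ₂/2)/tan(π/4+φ₁/2)] = -0.1566
Δλ = +0.6840 rad (taken the short way round)
course = atan2(Δλ, Δψ) = 102.90°

102.9°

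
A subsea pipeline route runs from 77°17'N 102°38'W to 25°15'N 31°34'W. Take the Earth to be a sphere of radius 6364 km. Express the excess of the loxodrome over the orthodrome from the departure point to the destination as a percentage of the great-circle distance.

4.3%

Great circle: σ = 1.0693 rad → d_gc = Rσ = 6805.3 km
Rhumb: Δφ = -0.9082, Δλ = +1.2403, Δψ = -1.7386, q = Δφ/Δψ = 0.5223 → d_rh = R√(Δφ²+q²Δλ²) = 7099.4 km
Excess = (7099.4 − 6805.3) / 6805.3 = 294.1 / 6805.3 = 4.32% ≈ 4.3%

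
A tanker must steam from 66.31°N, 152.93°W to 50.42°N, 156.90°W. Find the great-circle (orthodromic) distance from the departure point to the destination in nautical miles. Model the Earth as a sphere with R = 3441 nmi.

Haversine: a = sin²(Δφ/2)+cos φ₁ cos φ₂ sin²(Δλ/2) = 0.01941;  σ = 2·atan2(√a,√(1−a))
σ = 16.018° → d = Rσ = 3441·0.27957 = 962 nmi

962 nmi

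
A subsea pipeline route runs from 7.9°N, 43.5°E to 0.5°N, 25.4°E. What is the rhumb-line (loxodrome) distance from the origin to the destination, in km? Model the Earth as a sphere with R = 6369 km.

2167 km

Δψ = ln[tan(π/4+φ₂/2)/tan(π/4+φ₁/2)] = -0.1296;  Δφ = -0.1292 rad,  Δλ = -0.3159 rad
q = Δφ/Δψ = 0.9966
d = R·√(Δφ² + q²Δλ²) = 6369·0.34030 = 2167 km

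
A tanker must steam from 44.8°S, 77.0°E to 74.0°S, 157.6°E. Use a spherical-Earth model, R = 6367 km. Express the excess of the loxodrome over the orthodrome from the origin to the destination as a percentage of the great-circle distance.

6.6%

Great circle: σ = 0.7823 rad → d_gc = Rσ = 4981.0 km
Rhumb: Δφ = -0.5096, Δλ = +1.4067, Δψ = -1.0858, q = Δφ/Δψ = 0.4694 → d_rh = R√(Δφ²+q²Δλ²) = 5310.5 km
Excess = (5310.5 − 4981.0) / 4981.0 = 329.5 / 4981.0 = 6.62% ≈ 6.6%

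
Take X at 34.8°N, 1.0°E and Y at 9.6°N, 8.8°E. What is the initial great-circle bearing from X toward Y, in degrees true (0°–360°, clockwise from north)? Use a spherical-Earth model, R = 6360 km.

N = sin Δλ·cos φ₂ = +0.1338;  D = cos φ₁ sin φ₂ − sin φ₁ cos φ₂ cos Δλ = -0.4206
initial course = atan2(N, D) = 162.35°

162.4°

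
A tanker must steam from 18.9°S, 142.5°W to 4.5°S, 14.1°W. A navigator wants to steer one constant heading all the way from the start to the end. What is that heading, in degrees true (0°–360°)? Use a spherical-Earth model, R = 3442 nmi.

Meridional parts: M(φ₁)=-0.3360, M(φ₂)=-0.0786 → ΔM = +0.2574;  Δλ = +2.2410 rad
tan C = Δλ / ΔM = +8.7064 → C = 83.45°

83.4°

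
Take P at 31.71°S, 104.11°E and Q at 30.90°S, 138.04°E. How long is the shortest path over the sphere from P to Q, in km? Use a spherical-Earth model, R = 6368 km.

Haversine: a = sin²(Δφ/2)+cos φ₁ cos φ₂ sin²(Δλ/2) = 0.06220;  σ = 2·atan2(√a,√(1−a))
σ = 28.884° → d = Rσ = 6368·0.50412 = 3210 km

3210 km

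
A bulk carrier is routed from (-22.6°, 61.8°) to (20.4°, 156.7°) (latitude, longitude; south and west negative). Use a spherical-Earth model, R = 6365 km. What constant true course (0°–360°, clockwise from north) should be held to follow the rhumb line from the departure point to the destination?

Δψ = ln[tan(π/4+φ₂/2)/tan(π/4+φ₁/2)] = +0.7689
Δλ = +1.6563 rad (taken the short way round)
course = atan2(Δλ, Δψ) = 65.10°

65.1°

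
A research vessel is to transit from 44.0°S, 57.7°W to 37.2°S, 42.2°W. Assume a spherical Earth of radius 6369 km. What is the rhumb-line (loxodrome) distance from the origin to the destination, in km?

Δψ = ln[tan(π/4+φ₂/2)/tan(π/4+φ₁/2)] = +0.1565;  Δφ = +0.1187 rad,  Δλ = +0.2705 rad
q = Δφ/Δψ = 0.7582
d = R·√(Δφ² + q²Δλ²) = 6369·0.23697 = 1509 km

1509 km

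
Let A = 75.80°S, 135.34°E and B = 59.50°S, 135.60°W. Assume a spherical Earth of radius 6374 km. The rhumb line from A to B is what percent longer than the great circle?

Great circle: σ = 0.5784 rad → d_gc = Rσ = 3686.6 km
Rhumb: Δφ = +0.2845, Δλ = +1.5544, Δψ = +0.7834, q = Δφ/Δψ = 0.3632 → d_rh = R√(Δφ²+q²Δλ²) = 4029.2 km
Excess = (4029.2 − 3686.6) / 3686.6 = 342.6 / 3686.6 = 9.29% ≈ 9.3%

9.3%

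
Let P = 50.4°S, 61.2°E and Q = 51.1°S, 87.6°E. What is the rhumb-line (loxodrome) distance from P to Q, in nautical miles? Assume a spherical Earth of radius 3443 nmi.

1005 nmi

Δψ = ln[tan(π/4+φ₂/2)/tan(π/4+φ₁/2)] = -0.0193;  Δφ = -0.0122 rad,  Δλ = +0.4608 rad
q = Δφ/Δψ = 0.6327
d = R·√(Δφ² + q²Δλ²) = 3443·0.29178 = 1005 nmi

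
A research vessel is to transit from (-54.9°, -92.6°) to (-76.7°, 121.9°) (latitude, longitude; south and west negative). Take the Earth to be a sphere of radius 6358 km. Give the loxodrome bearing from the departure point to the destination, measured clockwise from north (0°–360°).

248.5°

Meridional parts: M(φ₁)=-1.1512, M(φ₂)=-2.1491 → ΔM = -0.9979;  Δλ = -2.5395 rad
tan C = Δλ / ΔM = +2.5448 → C = 248.55°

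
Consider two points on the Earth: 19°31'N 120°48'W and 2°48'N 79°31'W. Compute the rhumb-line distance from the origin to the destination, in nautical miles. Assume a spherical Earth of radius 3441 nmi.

Δψ = ln[tan(π/4+φ₂/2)/tan(π/4+φ₁/2)] = -0.2985;  Δφ = -0.2918 rad,  Δλ = +0.7205 rad
q = Δφ/Δψ = 0.9773
d = R·√(Δφ² + q²Δλ²) = 3441·0.76225 = 2623 nmi

2623 nmi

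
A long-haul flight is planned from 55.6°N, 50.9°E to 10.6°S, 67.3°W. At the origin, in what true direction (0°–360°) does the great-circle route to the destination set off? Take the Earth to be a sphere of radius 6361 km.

287.9°

N = sin Δλ·cos φ₂ = -0.8663;  D = cos φ₁ sin φ₂ − sin φ₁ cos φ₂ cos Δλ = +0.2793
initial course = atan2(N, D) = 287.87°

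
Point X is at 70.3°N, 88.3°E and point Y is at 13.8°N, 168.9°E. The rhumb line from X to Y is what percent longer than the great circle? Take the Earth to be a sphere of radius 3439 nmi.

Great circle: σ = 1.2890 rad → d_gc = Rσ = 4433.0 nmi
Rhumb: Δφ = -0.9861, Δλ = +1.4067, Δψ = -1.5076, q = Δφ/Δψ = 0.6541 → d_rh = R√(Δφ²+q²Δλ²) = 4638.2 nmi
Excess = (4638.2 − 4433.0) / 4433.0 = 205.2 / 4433.0 = 4.63% ≈ 4.6%

4.6%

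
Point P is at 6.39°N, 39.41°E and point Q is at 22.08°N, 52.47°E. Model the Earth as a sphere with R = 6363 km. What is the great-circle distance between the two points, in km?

2235 km

Haversine: a = sin²(Δφ/2)+cos φ₁ cos φ₂ sin²(Δλ/2) = 0.03054;  σ = 2·atan2(√a,√(1−a))
σ = 20.129° → d = Rσ = 6363·0.35132 = 2235 km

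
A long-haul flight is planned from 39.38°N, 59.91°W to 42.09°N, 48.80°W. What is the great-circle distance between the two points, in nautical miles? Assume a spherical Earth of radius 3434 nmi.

530 nmi

cos σ = sin φ₁ sin φ₂ + cos φ₁ cos φ₂ cos Δλ
      = sin(39.38°)sin(42.09°) + cos(39.38°)cos(42.09°)cos(11.11°) = 0.9881
σ = 8.836° → d = Rσ = 3434·0.15422 = 530 nmi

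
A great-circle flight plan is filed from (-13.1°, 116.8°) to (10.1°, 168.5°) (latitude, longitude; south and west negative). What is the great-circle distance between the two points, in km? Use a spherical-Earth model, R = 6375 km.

6266 km

cos σ = sin φ₁ sin φ₂ + cos φ₁ cos φ₂ cos Δλ
      = sin(-13.10°)sin(10.10°) + cos(-13.10°)cos(10.10°)cos(51.70°) = 0.5545
σ = 56.320° → d = Rσ = 6375·0.98298 = 6266 km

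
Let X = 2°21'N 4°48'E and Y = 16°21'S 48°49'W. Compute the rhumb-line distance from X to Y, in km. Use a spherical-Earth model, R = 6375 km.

6251 km

Rhumb course C = atan2(Δλ, Δψ) with Δψ = ln[tan(π/4+φ₂/2)/tan(π/4+φ₁/2)] = -0.3303, Δλ = -0.9358 → C = 250.56°
d = R·|Δφ| / |cos C| = 6375·0.32638 / 0.33288 = 6251 km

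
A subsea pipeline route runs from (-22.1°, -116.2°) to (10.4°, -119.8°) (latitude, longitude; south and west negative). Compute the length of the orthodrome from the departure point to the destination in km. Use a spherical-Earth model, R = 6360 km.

3629 km

Haversine: a = sin²(Δφ/2)+cos φ₁ cos φ₂ sin²(Δλ/2) = 0.07920;  σ = 2·atan2(√a,√(1−a))
σ = 32.691° → d = Rσ = 6360·0.57057 = 3629 km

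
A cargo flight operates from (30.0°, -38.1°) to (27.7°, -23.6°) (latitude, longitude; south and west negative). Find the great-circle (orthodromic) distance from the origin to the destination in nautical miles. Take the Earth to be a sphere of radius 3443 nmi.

cos σ = sin φ₁ sin φ₂ + cos φ₁ cos φ₂ cos Δλ
      = sin(30.00°)sin(27.70°) + cos(30.00°)cos(27.70°)cos(14.50°) = 0.9748
σ = 12.898° → d = Rσ = 3443·0.22510 = 775 nmi

775 nmi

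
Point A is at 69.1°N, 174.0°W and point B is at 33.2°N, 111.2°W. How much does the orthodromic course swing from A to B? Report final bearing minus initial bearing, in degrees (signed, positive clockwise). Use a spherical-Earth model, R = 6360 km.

Initial bearing θ₁ = atan2(sin Δλ cos φ₂, cos φ₁ sin φ₂ − sin φ₁ cos φ₂ cos Δλ) = 102.28°
Final bearing θ₂ = (initial bearing from the destination back to the start) + 180° = 155.38°
Δθ = θ₂ − θ₁ = +53.1°

+53.1°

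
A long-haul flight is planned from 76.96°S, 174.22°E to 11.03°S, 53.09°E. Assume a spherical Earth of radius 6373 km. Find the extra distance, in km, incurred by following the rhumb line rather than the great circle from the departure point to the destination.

1189 km

Great circle: cos σ = sin φ₁ sin φ₂ + cos φ₁ cos φ₂ cos Δλ,  σ = 1.4988 rad → d_gc = 9552.1 km
Rhumb line: Δψ = +1.9753, q = Δφ/Δψ = 0.5825, d_rh = R√(Δφ²+q²Δλ²) = 10741.5 km
Excess = 10741.5 − 9552.1 = 1189.4 ≈ 1189 km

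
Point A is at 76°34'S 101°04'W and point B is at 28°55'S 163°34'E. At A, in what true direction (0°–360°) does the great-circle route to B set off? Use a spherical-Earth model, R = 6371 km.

257.6°

θ = atan2( sin Δλ·cos φ₂ ,  cos φ₁ sin φ₂ − sin φ₁ cos φ₂ cos Δλ )
  = atan2(-0.8715, -0.1920) = 257.58°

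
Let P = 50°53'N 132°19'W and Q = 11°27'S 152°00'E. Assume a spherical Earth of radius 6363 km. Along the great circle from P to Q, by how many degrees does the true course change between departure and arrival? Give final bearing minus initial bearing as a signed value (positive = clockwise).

Initial bearing θ₁ = atan2(sin Δλ cos φ₂, cos φ₁ sin φ₂ − sin φ₁ cos φ₂ cos Δλ) = 251.74°
Final bearing θ₂ = (initial bearing from the destination back to the start) + 180° = 217.68°
Δθ = θ₂ − θ₁ = -34.1°

-34.1°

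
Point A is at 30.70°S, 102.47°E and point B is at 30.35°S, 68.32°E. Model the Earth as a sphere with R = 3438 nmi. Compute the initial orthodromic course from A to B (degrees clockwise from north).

261.8°

N = sin Δλ·cos φ₂ = -0.4844;  D = cos φ₁ sin φ₂ − sin φ₁ cos φ₂ cos Δλ = -0.0699
initial course = atan2(N, D) = 261.79°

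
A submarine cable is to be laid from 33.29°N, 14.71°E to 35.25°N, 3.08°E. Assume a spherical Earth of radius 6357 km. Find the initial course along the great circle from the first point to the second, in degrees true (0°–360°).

θ = atan2( sin Δλ·cos φ₂ ,  cos φ₁ sin φ₂ − sin φ₁ cos φ₂ cos Δλ )
  = atan2(-0.1646, +0.0434) = 284.77°

284.8°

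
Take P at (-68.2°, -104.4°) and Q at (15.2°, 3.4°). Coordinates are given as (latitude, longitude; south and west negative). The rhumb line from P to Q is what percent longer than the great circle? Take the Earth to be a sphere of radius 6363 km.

Great circle: σ = 1.9316 rad → d_gc = Rσ = 12290.5 km
Rhumb: Δφ = +1.4556, Δλ = +1.8815, Δψ = +1.9158, q = Δφ/Δψ = 0.7598 → d_rh = R√(Δφ²+q²Δλ²) = 12981.8 km
Excess = (12981.8 − 12290.5) / 12290.5 = 691.3 / 12290.5 = 5.62% ≈ 5.6%

5.6%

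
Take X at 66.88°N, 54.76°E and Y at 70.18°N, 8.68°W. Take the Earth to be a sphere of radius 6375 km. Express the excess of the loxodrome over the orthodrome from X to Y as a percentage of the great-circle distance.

4.6%

Great circle: σ = 0.3905 rad → d_gc = Rσ = 2489.2 km
Rhumb: Δφ = +0.0576, Δλ = -1.1072, Δψ = +0.1577, q = Δφ/Δψ = 0.3653 → d_rh = R√(Δφ²+q²Δλ²) = 2604.6 km
Excess = (2604.6 − 2489.2) / 2489.2 = 115.4 / 2489.2 = 4.64% ≈ 4.6%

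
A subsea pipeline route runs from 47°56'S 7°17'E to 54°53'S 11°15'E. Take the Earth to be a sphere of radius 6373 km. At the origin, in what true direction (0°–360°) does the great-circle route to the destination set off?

161.9°

θ = atan2( sin Δλ·cos φ₂ ,  cos φ₁ sin φ₂ − sin φ₁ cos φ₂ cos Δλ )
  = atan2(+0.0398, -0.1220) = 161.94°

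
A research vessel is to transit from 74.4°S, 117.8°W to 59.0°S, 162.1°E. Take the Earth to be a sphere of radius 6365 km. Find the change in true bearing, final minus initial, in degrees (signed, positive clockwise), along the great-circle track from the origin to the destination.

Initial bearing θ₁ = atan2(sin Δλ cos φ₂, cos φ₁ sin φ₂ − sin φ₁ cos φ₂ cos Δλ) = 254.03°
Final bearing θ₂ = (initial bearing from the destination back to the start) + 180° = 329.87°
Δθ = θ₂ − θ₁ = +75.8°

+75.8°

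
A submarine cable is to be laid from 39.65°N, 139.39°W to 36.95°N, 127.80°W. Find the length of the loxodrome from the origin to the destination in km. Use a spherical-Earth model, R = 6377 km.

Rhumb course C = atan2(Δλ, Δψ) with Δψ = ln[tan(π/4+φ₂/2)/tan(π/4+φ₁/2)] = -0.0601, Δλ = +0.2023 → C = 106.54°
d = R·|Δφ| / |cos C| = 6377·0.04712 / 0.28463 = 1056 km

1056 km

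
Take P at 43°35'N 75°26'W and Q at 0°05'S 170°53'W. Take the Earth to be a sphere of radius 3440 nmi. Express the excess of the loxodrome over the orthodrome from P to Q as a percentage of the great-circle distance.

Great circle: σ = 1.6407 rad → d_gc = Rσ = 5643.9 nmi
Rhumb: Δφ = -0.7621, Δλ = -1.6659, Δψ = -0.8483, q = Δφ/Δψ = 0.8984 → d_rh = R√(Δφ²+q²Δλ²) = 5777.8 nmi
Excess = (5777.8 − 5643.9) / 5643.9 = 133.9 / 5643.9 = 2.37% ≈ 2.4%

2.4%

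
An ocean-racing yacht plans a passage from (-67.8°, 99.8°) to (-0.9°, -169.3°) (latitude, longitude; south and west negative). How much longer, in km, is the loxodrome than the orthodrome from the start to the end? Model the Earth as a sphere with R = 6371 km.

Great circle: cos σ = sin φ₁ sin φ₂ + cos φ₁ cos φ₂ cos Δλ,  σ = 1.5622 rad → d_gc = 9952.7 km
Rhumb line: Δψ = +1.6130, q = Δφ/Δψ = 0.7239, d_rh = R√(Δφ²+q²Δλ²) = 10434.4 km
Excess = 10434.4 − 9952.7 = 481.7 ≈ 482 km

482 km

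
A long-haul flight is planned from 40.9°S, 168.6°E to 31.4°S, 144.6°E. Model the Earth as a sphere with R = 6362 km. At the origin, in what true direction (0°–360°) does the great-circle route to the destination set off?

N = sin Δλ·cos φ₂ = -0.3472;  D = cos φ₁ sin φ₂ − sin φ₁ cos φ₂ cos Δλ = +0.1167
initial course = atan2(N, D) = 288.58°

288.6°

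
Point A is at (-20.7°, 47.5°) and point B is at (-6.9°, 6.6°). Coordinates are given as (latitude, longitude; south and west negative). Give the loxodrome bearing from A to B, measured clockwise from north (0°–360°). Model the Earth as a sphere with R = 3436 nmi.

Meridional parts: M(φ₁)=-0.3694, M(φ₂)=-0.1207 → ΔM = +0.2487;  Δλ = -0.7138 rad
tan C = Δλ / ΔM = -2.8704 → C = 289.21°

289.2°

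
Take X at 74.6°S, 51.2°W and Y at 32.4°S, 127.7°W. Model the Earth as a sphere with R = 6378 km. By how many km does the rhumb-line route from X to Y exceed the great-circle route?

Great circle: cos σ = sin φ₁ sin φ₂ + cos φ₁ cos φ₂ cos Δλ,  σ = 0.9656 rad → d_gc = 6158.5 km
Rhumb line: Δψ = +1.4027, q = Δφ/Δψ = 0.5251, d_rh = R√(Δφ²+q²Δλ²) = 6485.5 km
Excess = 6485.5 − 6158.5 = 327.0 ≈ 327 km

327 km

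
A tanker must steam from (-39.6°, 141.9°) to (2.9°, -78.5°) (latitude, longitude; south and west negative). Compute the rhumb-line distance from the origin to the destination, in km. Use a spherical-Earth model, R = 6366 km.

Rhumb course C = atan2(Δλ, Δψ) with Δψ = ln[tan(π/4+φ₂/2)/tan(π/4+φ₁/2)] = +0.8045, Δλ = +2.4365 → C = 71.73°
d = R·|Δφ| / |cos C| = 6366·0.74176 / 0.31353 = 15061 km

15061 km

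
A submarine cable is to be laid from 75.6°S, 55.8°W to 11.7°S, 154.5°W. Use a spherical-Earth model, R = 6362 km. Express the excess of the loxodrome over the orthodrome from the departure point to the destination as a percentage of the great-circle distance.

7.7%

Great circle: σ = 1.4105 rad → d_gc = Rσ = 8973.8 km
Rhumb: Δφ = +1.1153, Δλ = -1.7226, Δψ = +1.8632, q = Δφ/Δψ = 0.5986 → d_rh = R√(Δφ²+q²Δλ²) = 9663.2 km
Excess = (9663.2 − 8973.8) / 8973.8 = 689.4 / 8973.8 = 7.68% ≈ 7.7%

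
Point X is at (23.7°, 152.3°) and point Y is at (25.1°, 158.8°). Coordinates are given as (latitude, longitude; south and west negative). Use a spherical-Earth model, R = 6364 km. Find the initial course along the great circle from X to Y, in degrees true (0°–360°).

75.4°

N = sin Δλ·cos φ₂ = +0.1025;  D = cos φ₁ sin φ₂ − sin φ₁ cos φ₂ cos Δλ = +0.0268
initial course = atan2(N, D) = 75.36°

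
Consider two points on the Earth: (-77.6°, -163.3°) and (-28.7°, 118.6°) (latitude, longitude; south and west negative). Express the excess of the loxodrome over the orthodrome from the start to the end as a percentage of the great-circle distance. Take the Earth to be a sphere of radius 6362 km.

5.5%

Great circle: σ = 1.0381 rad → d_gc = Rσ = 6604.4 km
Rhumb: Δφ = +0.8535, Δλ = -1.3631, Δψ = +1.6965, q = Δφ/Δψ = 0.5031 → d_rh = R√(Δφ²+q²Δλ²) = 6965.3 km
Excess = (6965.3 − 6604.4) / 6604.4 = 360.9 / 6604.4 = 5.46% ≈ 5.5%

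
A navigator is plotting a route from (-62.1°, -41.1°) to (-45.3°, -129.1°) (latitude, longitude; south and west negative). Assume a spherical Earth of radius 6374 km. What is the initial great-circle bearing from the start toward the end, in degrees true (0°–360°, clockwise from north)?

246.1°

N = sin Δλ·cos φ₂ = -0.7030;  D = cos φ₁ sin φ₂ − sin φ₁ cos φ₂ cos Δλ = -0.3109
initial course = atan2(N, D) = 246.14°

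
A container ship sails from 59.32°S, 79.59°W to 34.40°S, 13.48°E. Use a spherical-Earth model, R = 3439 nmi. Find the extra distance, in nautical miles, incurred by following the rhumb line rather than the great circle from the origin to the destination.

Great circle: cos σ = sin φ₁ sin φ₂ + cos φ₁ cos φ₂ cos Δλ,  σ = 1.0890 rad → d_gc = 3745.2 nmi
Rhumb line: Δψ = +0.6534, q = Δφ/Δψ = 0.6657, d_rh = R√(Δφ²+q²Δλ²) = 4008.2 nmi
Excess = 4008.2 − 3745.2 = 263.0 ≈ 263 nmi

263 nmi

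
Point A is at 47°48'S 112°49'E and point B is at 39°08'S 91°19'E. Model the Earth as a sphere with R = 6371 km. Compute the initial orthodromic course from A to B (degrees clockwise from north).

291.3°

N = sin Δλ·cos φ₂ = -0.2843;  D = cos φ₁ sin φ₂ − sin φ₁ cos φ₂ cos Δλ = +0.1107
initial course = atan2(N, D) = 291.28°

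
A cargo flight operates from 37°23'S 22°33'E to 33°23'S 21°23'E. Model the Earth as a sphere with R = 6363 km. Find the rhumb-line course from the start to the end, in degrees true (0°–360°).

Meridional parts: M(φ₁)=-0.7044, M(φ₂)=-0.6187 → ΔM = +0.0857;  Δλ = -0.0204 rad
tan C = Δλ / ΔM = -0.2377 → C = 346.63°

346.6°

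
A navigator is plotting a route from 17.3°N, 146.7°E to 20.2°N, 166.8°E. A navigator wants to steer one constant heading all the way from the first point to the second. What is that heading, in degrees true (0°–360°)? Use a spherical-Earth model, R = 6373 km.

81.3°

Δψ = ln[tan(π/4+φ₂/2)/tan(π/4+φ₁/2)] = +0.0535
Δλ = +0.3508 rad (taken the short way round)
course = atan2(Δλ, Δψ) = 81.34°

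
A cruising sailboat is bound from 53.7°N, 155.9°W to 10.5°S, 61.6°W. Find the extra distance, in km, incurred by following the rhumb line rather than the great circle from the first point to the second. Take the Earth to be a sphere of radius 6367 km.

290 km

Great circle: cos σ = sin φ₁ sin φ₂ + cos φ₁ cos φ₂ cos Δλ,  σ = 1.7625 rad → d_gc = 11221.7 km
Rhumb line: Δψ = -1.2996, q = Δφ/Δψ = 0.8622, d_rh = R√(Δφ²+q²Δλ²) = 11512.1 km
Excess = 11512.1 − 11221.7 = 290.4 ≈ 290 km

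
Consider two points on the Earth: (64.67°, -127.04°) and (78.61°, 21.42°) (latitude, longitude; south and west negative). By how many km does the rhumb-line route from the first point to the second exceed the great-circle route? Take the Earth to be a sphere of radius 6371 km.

1233 km

Great circle: cos σ = sin φ₁ sin φ₂ + cos φ₁ cos φ₂ cos Δλ,  σ = 0.6197 rad → d_gc = 3948.2 km
Rhumb line: Δψ = +0.8124, q = Δφ/Δψ = 0.2995, d_rh = R√(Δφ²+q²Δλ²) = 5181.0 km
Excess = 5181.0 − 3948.2 = 1232.8 ≈ 1233 km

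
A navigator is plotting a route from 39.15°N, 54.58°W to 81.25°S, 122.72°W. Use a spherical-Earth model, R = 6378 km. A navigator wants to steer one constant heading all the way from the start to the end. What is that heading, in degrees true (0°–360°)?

Δψ = ln[tan(π/4+φ₂/2)/tan(π/4+φ₁/2)] = -3.3140
Δλ = -1.1893 rad (taken the short way round)
course = atan2(Δλ, Δψ) = 199.74°

199.7°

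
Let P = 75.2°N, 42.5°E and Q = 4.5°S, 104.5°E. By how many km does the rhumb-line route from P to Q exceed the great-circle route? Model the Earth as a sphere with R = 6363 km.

Great circle: cos σ = sin φ₁ sin φ₂ + cos φ₁ cos φ₂ cos Δλ,  σ = 1.5271 rad → d_gc = 9716.8 km
Rhumb line: Δψ = -2.1198, q = Δφ/Δψ = 0.6562, d_rh = R√(Δφ²+q²Δλ²) = 9937.7 km
Excess = 9937.7 − 9716.8 = 220.9 ≈ 221 km

221 km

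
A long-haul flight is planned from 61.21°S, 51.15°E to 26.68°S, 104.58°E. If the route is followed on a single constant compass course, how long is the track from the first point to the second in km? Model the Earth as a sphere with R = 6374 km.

5609 km

Δψ = ln[tan(π/4+φ₂/2)/tan(π/4+φ₁/2)] = +0.8765;  Δφ = +0.6027 rad,  Δλ = +0.9325 rad
q = Δφ/Δψ = 0.6876
d = R·√(Δφ² + q²Δλ²) = 6374·0.87994 = 5609 km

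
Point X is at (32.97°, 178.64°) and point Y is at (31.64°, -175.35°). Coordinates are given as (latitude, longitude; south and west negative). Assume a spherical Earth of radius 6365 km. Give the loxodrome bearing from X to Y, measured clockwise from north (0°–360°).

104.7°

Meridional parts: M(φ₁)=+0.6101, M(φ₂)=+0.5826 → ΔM = -0.0275;  Δλ = +0.1049 rad
tan C = Δλ / ΔM = -3.8192 → C = 104.67°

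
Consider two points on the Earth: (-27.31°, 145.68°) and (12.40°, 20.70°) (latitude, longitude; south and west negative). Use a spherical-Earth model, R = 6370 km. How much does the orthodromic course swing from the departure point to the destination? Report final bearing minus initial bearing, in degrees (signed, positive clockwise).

Initial bearing θ₁ = atan2(sin Δλ cos φ₂, cos φ₁ sin φ₂ − sin φ₁ cos φ₂ cos Δλ) = 265.28°
Final bearing θ₂ = (initial bearing from the destination back to the start) + 180° = 294.95°
Δθ = θ₂ − θ₁ = +29.7°

+29.7°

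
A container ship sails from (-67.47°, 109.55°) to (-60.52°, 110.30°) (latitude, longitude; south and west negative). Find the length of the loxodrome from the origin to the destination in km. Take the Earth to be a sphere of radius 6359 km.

772 km

Δψ = ln[tan(π/4+φ₂/2)/tan(π/4+φ₁/2)] = +0.2783;  Δφ = +0.1213 rad,  Δλ = +0.0131 rad
q = Δφ/Δψ = 0.4359
d = R·√(Δφ² + q²Δλ²) = 6359·0.12143 = 772 km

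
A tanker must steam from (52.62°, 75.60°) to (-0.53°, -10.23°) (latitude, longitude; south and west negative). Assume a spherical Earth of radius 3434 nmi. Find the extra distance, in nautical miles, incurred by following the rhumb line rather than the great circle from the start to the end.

136 nmi

Great circle: cos σ = sin φ₁ sin φ₂ + cos φ₁ cos φ₂ cos Δλ,  σ = 1.5340 rad → d_gc = 5267.74 nmi
Rhumb line: Δψ = -1.0931, q = Δφ/Δψ = 0.8486, d_rh = R√(Δφ²+q²Δλ²) = 5404.17 nmi
Excess = 5404.17 − 5267.74 = 136.43 ≈ 136 nmi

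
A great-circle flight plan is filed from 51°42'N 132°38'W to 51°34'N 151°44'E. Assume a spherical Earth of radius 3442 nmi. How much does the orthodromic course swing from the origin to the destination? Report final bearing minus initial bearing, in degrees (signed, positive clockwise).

-62.6°

At departure: θ₁ = atan2(sin Δλ cos φ₂, cos φ₁ sin φ₂ − sin φ₁ cos φ₂ cos Δλ) = 301.18°
At arrival: θ₂ = atan2(sin Δλ cos φ₁, −cos φ₂ sin φ₁ + sin φ₂ cos φ₁ cos Δλ) = 238.54°
Δθ = θ₂ − θ₁ = -62.6°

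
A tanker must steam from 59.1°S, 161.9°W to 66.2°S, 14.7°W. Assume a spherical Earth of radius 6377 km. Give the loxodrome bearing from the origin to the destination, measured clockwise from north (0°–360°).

Δψ = ln[tan(π/4+φ₂/2)/tan(π/4+φ₁/2)] = -0.2712
Δλ = +2.5691 rad (taken the short way round)
course = atan2(Δλ, Δψ) = 96.03°

96.0°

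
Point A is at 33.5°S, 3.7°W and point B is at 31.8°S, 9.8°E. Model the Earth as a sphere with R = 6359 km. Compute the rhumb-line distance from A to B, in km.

1275 km

Δψ = ln[tan(π/4+φ₂/2)/tan(π/4+φ₁/2)] = +0.0352;  Δφ = +0.0297 rad,  Δλ = +0.2356 rad
q = Δφ/Δψ = 0.8419
d = R·√(Δφ² + q²Δλ²) = 6359·0.20058 = 1275 km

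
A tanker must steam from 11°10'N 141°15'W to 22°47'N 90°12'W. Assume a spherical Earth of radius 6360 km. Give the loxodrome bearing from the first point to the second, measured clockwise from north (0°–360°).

Meridional parts: M(φ₁)=+0.1961, M(φ₂)=+0.4086 → ΔM = +0.2124;  Δλ = +0.8910 rad
tan C = Δλ / ΔM = +4.1945 → C = 76.59°

76.6°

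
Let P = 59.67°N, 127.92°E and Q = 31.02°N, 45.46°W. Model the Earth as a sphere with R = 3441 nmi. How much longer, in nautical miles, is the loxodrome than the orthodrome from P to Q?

1931 nmi

Great circle: cos σ = sin φ₁ sin φ₂ + cos φ₁ cos φ₂ cos Δλ,  σ = 1.5559 rad → d_gc = 5353.7 nmi
Rhumb line: Δψ = -0.7355, q = Δφ/Δψ = 0.6798, d_rh = R√(Δφ²+q²Δλ²) = 7285.0 nmi
Excess = 7285.0 − 5353.7 = 1931.3 ≈ 1931 nmi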